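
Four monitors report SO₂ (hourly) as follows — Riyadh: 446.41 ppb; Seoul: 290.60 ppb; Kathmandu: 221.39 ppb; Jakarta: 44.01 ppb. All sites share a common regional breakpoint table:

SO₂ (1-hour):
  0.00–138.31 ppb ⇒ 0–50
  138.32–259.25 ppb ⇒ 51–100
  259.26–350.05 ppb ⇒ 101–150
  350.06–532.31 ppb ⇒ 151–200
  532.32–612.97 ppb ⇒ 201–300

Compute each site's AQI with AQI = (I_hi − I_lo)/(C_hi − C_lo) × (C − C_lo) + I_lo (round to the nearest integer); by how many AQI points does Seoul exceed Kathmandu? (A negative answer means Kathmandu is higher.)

Riyadh: 446.41 ∈ [350.06, 532.31] ↔ index [151, 200].
151 + (446.41−350.06)·(200−151)/(532.31−350.06) = 151 + 96.35·49/182.25 ≈ 176.90, so AQI = 177.
Seoul: row 259.26–350.05 (AQI 101–150). (150−101)·(290.60−259.26)/(350.05−259.26) + 101 = 49·31.34/90.79 + 101 ≈ 117.91 → 118.
Kathmandu: row 138.32–259.25 (AQI 51–100). (100−51)·(221.39−138.32)/(259.25−138.32) + 51 = 49·83.07/120.93 + 51 ≈ 84.66 → 85.
Jakarta 44.01: bracket 0.00–138.31 → index 0–50; slope 50/138.31, offset 44.01.
AQI = 0 + 50/138.31·44.01 ≈ 15.91 ⇒ 16.
AQIs: Riyadh=177, Seoul=118, Kathmandu=85, Jakarta=16. Seoul (118) − Kathmandu (85) = 33.

33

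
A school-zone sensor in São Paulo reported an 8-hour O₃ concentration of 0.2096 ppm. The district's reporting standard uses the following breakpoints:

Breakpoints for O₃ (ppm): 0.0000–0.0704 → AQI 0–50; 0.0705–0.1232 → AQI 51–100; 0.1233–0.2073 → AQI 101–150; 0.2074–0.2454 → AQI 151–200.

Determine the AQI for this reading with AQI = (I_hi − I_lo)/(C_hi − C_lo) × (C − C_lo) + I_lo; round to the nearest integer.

154

O₃ 0.2096: bracket 0.2074–0.2454 → index 151–200; slope 49/0.0380, offset 0.0022.
AQI = 151 + 49/0.0380·0.0022 ≈ 153.84 ⇒ 154.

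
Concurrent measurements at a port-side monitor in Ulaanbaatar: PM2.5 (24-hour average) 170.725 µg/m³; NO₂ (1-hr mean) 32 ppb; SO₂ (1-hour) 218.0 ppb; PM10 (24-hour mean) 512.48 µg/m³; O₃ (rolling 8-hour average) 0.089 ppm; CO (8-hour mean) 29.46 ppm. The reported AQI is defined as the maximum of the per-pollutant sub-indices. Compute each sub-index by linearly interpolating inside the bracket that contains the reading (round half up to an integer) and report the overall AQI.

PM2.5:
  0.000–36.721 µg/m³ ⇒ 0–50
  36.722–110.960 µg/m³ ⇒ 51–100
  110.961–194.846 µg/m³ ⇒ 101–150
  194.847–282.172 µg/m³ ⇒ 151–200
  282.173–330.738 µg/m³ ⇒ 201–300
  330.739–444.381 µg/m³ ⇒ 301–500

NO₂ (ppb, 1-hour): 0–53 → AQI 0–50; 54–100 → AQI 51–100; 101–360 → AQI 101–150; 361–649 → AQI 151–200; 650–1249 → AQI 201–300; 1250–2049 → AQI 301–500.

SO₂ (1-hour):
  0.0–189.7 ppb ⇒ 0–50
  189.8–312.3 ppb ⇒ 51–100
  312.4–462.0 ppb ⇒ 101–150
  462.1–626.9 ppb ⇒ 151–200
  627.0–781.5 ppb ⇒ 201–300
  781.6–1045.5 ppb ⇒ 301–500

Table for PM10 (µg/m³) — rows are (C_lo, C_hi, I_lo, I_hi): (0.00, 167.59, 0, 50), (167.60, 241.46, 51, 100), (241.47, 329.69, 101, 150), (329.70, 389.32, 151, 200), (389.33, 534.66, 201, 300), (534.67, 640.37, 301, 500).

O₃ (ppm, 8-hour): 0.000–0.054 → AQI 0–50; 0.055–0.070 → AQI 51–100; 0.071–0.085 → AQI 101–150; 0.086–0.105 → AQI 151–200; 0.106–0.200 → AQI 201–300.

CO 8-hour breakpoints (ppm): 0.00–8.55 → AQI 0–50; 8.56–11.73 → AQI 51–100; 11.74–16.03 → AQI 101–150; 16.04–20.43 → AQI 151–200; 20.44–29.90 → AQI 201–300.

PM2.5 170.725: bracket 110.961–194.846 → index 101–150; slope 49/83.885, offset 59.764.
AQI = 101 + 49/83.885·59.764 ≈ 135.91 ⇒ 136.
NO₂: 32 ∈ [0, 53] ↔ index [0, 50].
0 + (32−0)·(50−0)/(53−0) = 0 + 32·50/53 ≈ 30.19, so AQI = 30.
SO₂: row 189.8–312.3 (AQI 51–100). (100−51)·(218.0−189.8)/(312.3−189.8) + 51 = 49·28.2/122.5 + 51 ≈ 62.28 → 62.
PM10: 512.48 ∈ [389.33, 534.66] ↔ index [201, 300].
201 + (512.48−389.33)·(300−201)/(534.66−389.33) = 201 + 123.15·99/145.33 ≈ 284.89, so AQI = 285.
O₃ 0.089: bracket 0.086–0.105 → index 151–200; slope 49/0.019, offset 0.003.
AQI = 151 + 49/0.019·0.003 ≈ 158.74 ⇒ 159.
CO: row 20.44–29.90 (AQI 201–300). (300−201)·(29.46−20.44)/(29.90−20.44) + 201 = 99·9.02/9.46 + 201 ≈ 295.40 → 295.
Sub-indices: PM2.5→136, NO₂→30, SO₂→62, PM10→285, O₃→159, CO→295. Overall AQI = max = 295; dominant pollutant is CO.

295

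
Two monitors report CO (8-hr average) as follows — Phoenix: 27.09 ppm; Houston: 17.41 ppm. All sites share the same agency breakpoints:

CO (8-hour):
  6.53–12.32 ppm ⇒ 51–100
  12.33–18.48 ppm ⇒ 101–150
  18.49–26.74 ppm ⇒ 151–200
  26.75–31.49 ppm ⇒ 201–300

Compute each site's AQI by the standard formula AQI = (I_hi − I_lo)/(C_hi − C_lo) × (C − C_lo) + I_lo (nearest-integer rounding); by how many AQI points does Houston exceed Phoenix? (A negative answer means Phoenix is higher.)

-67

Phoenix 27.09: bracket 26.75–31.49 → index 201–300; slope 99/4.74, offset 0.34.
AQI = 201 + 99/4.74·0.34 ≈ 208.10 ⇒ 208.
Houston: 17.41 lies in 12.33–18.48, so I_lo=101, I_hi=150, C_lo=12.33, C_hi=18.48.
(150−101)/(18.48−12.33) × (17.41−12.33) + 101 = 49/6.15 × 5.08 + 101 ≈ 141.47 → 141.
AQIs: Phoenix=208, Houston=141. Houston (141) − Phoenix (208) = -67.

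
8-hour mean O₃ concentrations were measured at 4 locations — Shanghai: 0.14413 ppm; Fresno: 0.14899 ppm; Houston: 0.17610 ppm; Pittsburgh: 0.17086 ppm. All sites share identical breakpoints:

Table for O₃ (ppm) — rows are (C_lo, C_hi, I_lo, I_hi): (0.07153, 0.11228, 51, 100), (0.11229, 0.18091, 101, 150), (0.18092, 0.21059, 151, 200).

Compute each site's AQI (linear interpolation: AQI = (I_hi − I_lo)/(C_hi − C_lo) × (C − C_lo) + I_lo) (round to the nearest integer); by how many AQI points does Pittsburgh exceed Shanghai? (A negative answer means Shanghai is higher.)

19

Shanghai: 0.14413 ∈ [0.11229, 0.18091] ↔ index [101, 150].
101 + (0.14413−0.11229)·(150−101)/(0.18091−0.11229) = 101 + 0.03184·49/0.06862 ≈ 123.74, so AQI = 124.
Fresno: 0.14899 lies in 0.11229–0.18091, so I_lo=101, I_hi=150, C_lo=0.11229, C_hi=0.18091.
(150−101)/(0.18091−0.11229) × (0.14899−0.11229) + 101 = 49/0.06862 × 0.03670 + 101 ≈ 127.21 → 127.
Houston: 0.17610 ∈ [0.11229, 0.18091] ↔ index [101, 150].
101 + (0.17610−0.11229)·(150−101)/(0.18091−0.11229) = 101 + 0.06381·49/0.06862 ≈ 146.57, so AQI = 147.
Pittsburgh: 0.17086 lies in 0.11229–0.18091, so I_lo=101, I_hi=150, C_lo=0.11229, C_hi=0.18091.
(150−101)/(0.18091−0.11229) × (0.17086−0.11229) + 101 = 49/0.06862 × 0.05857 + 101 ≈ 142.82 → 143.
AQIs: Shanghai=124, Fresno=127, Houston=147, Pittsburgh=143. Pittsburgh (143) − Shanghai (124) = 19.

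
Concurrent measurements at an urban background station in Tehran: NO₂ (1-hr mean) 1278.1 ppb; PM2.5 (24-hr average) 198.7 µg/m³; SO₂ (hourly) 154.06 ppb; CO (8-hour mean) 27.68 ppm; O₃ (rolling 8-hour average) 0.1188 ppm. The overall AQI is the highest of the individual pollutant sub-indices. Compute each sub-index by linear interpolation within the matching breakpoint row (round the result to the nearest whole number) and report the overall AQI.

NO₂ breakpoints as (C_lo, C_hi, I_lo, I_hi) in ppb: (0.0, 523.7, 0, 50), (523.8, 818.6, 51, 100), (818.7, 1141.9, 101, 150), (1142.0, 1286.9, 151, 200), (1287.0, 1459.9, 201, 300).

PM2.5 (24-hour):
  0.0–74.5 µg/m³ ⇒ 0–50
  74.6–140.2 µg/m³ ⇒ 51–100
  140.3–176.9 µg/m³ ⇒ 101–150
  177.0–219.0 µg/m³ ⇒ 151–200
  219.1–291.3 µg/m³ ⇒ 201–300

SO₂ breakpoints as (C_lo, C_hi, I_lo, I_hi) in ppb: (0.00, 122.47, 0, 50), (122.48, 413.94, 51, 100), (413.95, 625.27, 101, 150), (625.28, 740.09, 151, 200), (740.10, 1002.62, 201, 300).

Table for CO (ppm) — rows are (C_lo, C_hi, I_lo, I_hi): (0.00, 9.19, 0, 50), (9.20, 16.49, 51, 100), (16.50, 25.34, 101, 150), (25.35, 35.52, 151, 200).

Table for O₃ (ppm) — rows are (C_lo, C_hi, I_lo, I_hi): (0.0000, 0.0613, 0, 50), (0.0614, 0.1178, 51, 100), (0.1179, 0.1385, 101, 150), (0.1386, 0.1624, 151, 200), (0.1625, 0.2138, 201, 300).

NO₂ 1278.1: bracket 1142.0–1286.9 → index 151–200; slope 49/144.9, offset 136.1.
AQI = 151 + 49/144.9·136.1 ≈ 197.02 ⇒ 197.
PM2.5: 198.7 lies in 177.0–219.0, so I_lo=151, I_hi=200, C_lo=177.0, C_hi=219.0.
(200−151)/(219.0−177.0) × (198.7−177.0) + 151 = 49/42.0 × 21.7 + 151 ≈ 176.32 → 176.
SO₂: row 122.48–413.94 (AQI 51–100). (100−51)·(154.06−122.48)/(413.94−122.48) + 51 = 49·31.58/291.46 + 51 ≈ 56.31 → 56.
CO: 27.68 lies in 25.35–35.52, so I_lo=151, I_hi=200, C_lo=25.35, C_hi=35.52.
(200−151)/(35.52−25.35) × (27.68−25.35) + 151 = 49/10.17 × 2.33 + 151 ≈ 162.23 → 162.
O₃: 0.1188 ∈ [0.1179, 0.1385] ↔ index [101, 150].
101 + (0.1188−0.1179)·(150−101)/(0.1385−0.1179) = 101 + 0.0009·49/0.0206 ≈ 103.14, so AQI = 103.
Sub-indices: NO₂→197, PM2.5→176, SO₂→56, CO→162, O₃→103. Overall AQI = max = 197; dominant pollutant is NO₂.
AQI 197: Unhealthy.

197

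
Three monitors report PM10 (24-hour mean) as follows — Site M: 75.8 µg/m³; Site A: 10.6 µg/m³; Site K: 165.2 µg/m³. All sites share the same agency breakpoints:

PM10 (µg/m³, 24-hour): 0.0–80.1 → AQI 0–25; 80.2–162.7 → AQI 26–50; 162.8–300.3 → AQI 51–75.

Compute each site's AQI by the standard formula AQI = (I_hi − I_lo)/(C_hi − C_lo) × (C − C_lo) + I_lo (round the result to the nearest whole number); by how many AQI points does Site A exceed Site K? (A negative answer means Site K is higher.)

-48

Site M: 75.8 lies in 0.0–80.1, so I_lo=0, I_hi=25, C_lo=0.0, C_hi=80.1.
(25−0)/(80.1−0.0) × (75.8−0.0) + 0 = 25/80.1 × 75.8 + 0 ≈ 23.66 → 24.
Site A: 10.6 ∈ [0.0, 80.1] ↔ index [0, 25].
0 + (10.6−0.0)·(25−0)/(80.1−0.0) = 0 + 10.6·25/80.1 ≈ 3.31, so AQI = 3.
Site K: row 162.8–300.3 (AQI 51–75). (75−51)·(165.2−162.8)/(300.3−162.8) + 51 = 24·2.4/137.5 + 51 ≈ 51.42 → 51.
AQIs: Site M=24, Site A=3, Site K=51. Site A (3) − Site K (51) = -48.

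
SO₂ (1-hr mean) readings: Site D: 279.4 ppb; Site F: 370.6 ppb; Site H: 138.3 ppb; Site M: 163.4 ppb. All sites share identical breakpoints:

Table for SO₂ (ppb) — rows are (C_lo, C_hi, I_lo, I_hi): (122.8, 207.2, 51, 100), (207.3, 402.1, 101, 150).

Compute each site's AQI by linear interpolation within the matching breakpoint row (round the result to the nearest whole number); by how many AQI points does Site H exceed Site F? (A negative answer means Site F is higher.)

Site D 279.4: bracket 207.3–402.1 → index 101–150; slope 49/194.8, offset 72.1.
AQI = 101 + 49/194.8·72.1 ≈ 119.14 ⇒ 119.
Site F: row 207.3–402.1 (AQI 101–150). (150−101)·(370.6−207.3)/(402.1−207.3) + 101 = 49·163.3/194.8 + 101 ≈ 142.08 → 142.
Site H: 138.3 lies in 122.8–207.2, so I_lo=51, I_hi=100, C_lo=122.8, C_hi=207.2.
(100−51)/(207.2−122.8) × (138.3−122.8) + 51 = 49/84.4 × 15.5 + 51 ≈ 60.00 → 60.
Site M: 163.4 ∈ [122.8, 207.2] ↔ index [51, 100].
51 + (163.4−122.8)·(100−51)/(207.2−122.8) = 51 + 40.6·49/84.4 ≈ 74.57, so AQI = 75.
AQIs: Site D=119, Site F=142, Site H=60, Site M=75. Site H (60) − Site F (142) = -82.

-82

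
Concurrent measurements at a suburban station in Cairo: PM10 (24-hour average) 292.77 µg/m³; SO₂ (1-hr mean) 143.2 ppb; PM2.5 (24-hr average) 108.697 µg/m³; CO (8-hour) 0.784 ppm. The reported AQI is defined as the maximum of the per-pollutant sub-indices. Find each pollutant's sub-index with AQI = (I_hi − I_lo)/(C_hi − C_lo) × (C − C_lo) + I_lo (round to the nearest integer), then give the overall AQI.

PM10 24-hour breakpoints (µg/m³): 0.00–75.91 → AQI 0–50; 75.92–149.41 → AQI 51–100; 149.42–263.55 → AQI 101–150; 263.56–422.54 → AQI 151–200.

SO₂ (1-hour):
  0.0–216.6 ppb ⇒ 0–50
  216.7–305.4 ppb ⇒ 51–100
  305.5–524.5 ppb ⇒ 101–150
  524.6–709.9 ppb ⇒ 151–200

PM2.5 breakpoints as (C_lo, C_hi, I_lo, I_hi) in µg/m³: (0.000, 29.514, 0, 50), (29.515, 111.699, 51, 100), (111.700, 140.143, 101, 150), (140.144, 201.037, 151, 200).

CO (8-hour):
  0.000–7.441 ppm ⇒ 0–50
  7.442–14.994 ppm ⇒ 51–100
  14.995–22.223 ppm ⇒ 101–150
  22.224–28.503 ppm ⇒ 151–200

PM10: 292.77 ∈ [263.56, 422.54] ↔ index [151, 200].
151 + (292.77−263.56)·(200−151)/(422.54−263.56) = 151 + 29.21·49/158.98 ≈ 160.00, so AQI = 160.
SO₂: row 0.0–216.6 (AQI 0–50). (50−0)·(143.2−0.0)/(216.6−0.0) + 0 = 50·143.2/216.6 + 0 ≈ 33.06 → 33.
PM2.5: 108.697 lies in 29.515–111.699, so I_lo=51, I_hi=100, C_lo=29.515, C_hi=111.699.
(100−51)/(111.699−29.515) × (108.697−29.515) + 51 = 49/82.184 × 79.182 + 51 ≈ 98.21 → 98.
CO: row 0.000–7.441 (AQI 0–50). (50−0)·(0.784−0.000)/(7.441−0.000) + 0 = 50·0.784/7.441 + 0 ≈ 5.27 → 5.
Sub-indices: PM10→160, SO₂→33, PM2.5→98, CO→5. Overall AQI = max = 160; dominant pollutant is PM10.

160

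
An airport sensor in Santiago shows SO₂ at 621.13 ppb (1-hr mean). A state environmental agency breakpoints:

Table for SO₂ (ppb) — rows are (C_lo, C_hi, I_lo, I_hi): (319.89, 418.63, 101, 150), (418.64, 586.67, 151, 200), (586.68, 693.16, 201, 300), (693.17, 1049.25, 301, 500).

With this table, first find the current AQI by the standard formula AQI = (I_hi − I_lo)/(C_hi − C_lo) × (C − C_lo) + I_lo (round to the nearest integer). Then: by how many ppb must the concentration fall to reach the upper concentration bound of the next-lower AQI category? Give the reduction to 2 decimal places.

SO₂: 621.13 ∈ [586.68, 693.16] ↔ index [201, 300].
201 + (621.13−586.68)·(300−201)/(693.16−586.68) = 201 + 34.45·99/106.48 ≈ 233.03, so AQI = 233.
Current AQI 233 is in the Very Unhealthy range (201–300). The next-lower category tops out at AQI 200, whose upper concentration bound is 586.67 ppb.
Reduction needed = 621.13 − 586.67 = 34.46 ppb.

34.46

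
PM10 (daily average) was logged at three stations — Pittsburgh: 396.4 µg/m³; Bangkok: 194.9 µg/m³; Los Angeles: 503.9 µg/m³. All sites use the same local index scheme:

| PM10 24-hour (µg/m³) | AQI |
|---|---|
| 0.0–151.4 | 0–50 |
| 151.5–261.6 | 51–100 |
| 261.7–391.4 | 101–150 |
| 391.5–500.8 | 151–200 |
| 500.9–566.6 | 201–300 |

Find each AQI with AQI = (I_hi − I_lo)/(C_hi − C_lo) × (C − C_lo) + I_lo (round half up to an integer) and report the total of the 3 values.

429

Pittsburgh: 396.4 ∈ [391.5, 500.8] ↔ index [151, 200].
151 + (396.4−391.5)·(200−151)/(500.8−391.5) = 151 + 4.9·49/109.3 ≈ 153.20, so AQI = 153.
Bangkok: 194.9 ∈ [151.5, 261.6] ↔ index [51, 100].
51 + (194.9−151.5)·(100−51)/(261.6−151.5) = 51 + 43.4·49/110.1 ≈ 70.32, so AQI = 70.
Los Angeles: 503.9 ∈ [500.9, 566.6] ↔ index [201, 300].
201 + (503.9−500.9)·(300−201)/(566.6−500.9) = 201 + 3.0·99/65.7 ≈ 205.52, so AQI = 206.
AQIs: Pittsburgh=153, Bangkok=70, Los Angeles=206. Sum = 153 + 70 + 206 = 429.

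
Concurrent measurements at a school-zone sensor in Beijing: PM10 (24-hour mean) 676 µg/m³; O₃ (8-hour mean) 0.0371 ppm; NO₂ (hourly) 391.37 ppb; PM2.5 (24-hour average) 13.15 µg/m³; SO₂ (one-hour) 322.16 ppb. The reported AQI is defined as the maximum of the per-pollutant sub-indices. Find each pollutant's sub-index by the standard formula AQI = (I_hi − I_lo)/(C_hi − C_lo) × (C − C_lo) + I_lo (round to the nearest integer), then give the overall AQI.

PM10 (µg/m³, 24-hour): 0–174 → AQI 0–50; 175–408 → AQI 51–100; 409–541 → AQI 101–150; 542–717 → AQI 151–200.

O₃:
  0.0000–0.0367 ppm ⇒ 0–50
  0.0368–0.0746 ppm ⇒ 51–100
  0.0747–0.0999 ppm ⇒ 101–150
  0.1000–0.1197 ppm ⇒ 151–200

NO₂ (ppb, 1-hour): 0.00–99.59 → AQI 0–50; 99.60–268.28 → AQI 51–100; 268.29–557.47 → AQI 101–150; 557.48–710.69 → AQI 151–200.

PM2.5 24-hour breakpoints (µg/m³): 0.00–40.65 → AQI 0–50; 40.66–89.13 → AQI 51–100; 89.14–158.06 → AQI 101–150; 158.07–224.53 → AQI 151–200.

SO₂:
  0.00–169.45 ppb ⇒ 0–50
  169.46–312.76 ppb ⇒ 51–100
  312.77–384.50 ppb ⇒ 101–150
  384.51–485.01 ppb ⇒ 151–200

PM10: 676 lies in 542–717, so I_lo=151, I_hi=200, C_lo=542, C_hi=717.
(200−151)/(717−542) × (676−542) + 151 = 49/175 × 134 + 151 ≈ 188.52 → 189.
O₃: 0.0371 lies in 0.0368–0.0746, so I_lo=51, I_hi=100, C_lo=0.0368, C_hi=0.0746.
(100−51)/(0.0746−0.0368) × (0.0371−0.0368) + 51 = 49/0.0378 × 0.0003 + 51 ≈ 51.39 → 51.
NO₂: 391.37 ∈ [268.29, 557.47] ↔ index [101, 150].
101 + (391.37−268.29)·(150−101)/(557.47−268.29) = 101 + 123.08·49/289.18 ≈ 121.86, so AQI = 122.
PM2.5: 13.15 ∈ [0.00, 40.65] ↔ index [0, 50].
0 + (13.15−0.00)·(50−0)/(40.65−0.00) = 0 + 13.15·50/40.65 ≈ 16.17, so AQI = 16.
SO₂: 322.16 ∈ [312.77, 384.50] ↔ index [101, 150].
101 + (322.16−312.77)·(150−101)/(384.50−312.77) = 101 + 9.39·49/71.73 ≈ 107.41, so AQI = 107.
Sub-indices: PM10→189, O₃→51, NO₂→122, PM2.5→16, SO₂→107. Overall AQI = max = 189; dominant pollutant is PM10.
AQI 189: Unhealthy.

189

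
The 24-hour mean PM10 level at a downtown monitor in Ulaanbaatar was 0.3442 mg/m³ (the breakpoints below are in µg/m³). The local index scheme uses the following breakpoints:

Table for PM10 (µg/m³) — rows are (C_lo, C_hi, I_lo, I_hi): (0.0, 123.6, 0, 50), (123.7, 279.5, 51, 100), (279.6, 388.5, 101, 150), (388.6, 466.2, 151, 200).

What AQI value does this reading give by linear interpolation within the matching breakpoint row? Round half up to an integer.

130

Convert: 0.3442 mg/m³ = 344.2 µg/m³.
PM10: row 279.6–388.5 (AQI 101–150). (150−101)·(344.2−279.6)/(388.5−279.6) + 101 = 49·64.6/108.9 + 101 ≈ 130.07 → 130.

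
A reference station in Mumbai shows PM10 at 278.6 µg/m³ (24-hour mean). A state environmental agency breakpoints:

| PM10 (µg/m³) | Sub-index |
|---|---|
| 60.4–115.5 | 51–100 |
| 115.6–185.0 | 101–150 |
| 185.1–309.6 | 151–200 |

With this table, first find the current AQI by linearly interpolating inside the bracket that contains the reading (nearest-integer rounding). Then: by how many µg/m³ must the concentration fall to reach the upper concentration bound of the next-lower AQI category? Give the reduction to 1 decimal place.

93.6

PM10: 278.6 ∈ [185.1, 309.6] ↔ index [151, 200].
151 + (278.6−185.1)·(200−151)/(309.6−185.1) = 151 + 93.5·49/124.5 ≈ 187.80, so AQI = 188.
Current AQI 188 is in the Unhealthy range (151–200). The next-lower category tops out at AQI 150, whose upper concentration bound is 185.0 µg/m³.
Reduction needed = 278.6 − 185.0 = 93.6 µg/m³.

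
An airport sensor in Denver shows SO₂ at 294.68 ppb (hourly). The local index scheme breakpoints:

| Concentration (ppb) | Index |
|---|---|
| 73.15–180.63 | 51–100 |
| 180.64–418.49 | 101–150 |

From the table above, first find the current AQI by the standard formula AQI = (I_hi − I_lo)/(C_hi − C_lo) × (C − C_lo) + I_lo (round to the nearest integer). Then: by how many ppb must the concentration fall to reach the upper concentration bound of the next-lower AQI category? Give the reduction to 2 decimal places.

SO₂ 294.68: bracket 180.64–418.49 → index 101–150; slope 49/237.85, offset 114.04.
AQI = 101 + 49/237.85·114.04 ≈ 124.49 ⇒ 124.
Current AQI 124 is in the Unhealthy for Sensitive Groups range (101–150). The next-lower category tops out at AQI 100, whose upper concentration bound is 180.63 ppb.
Reduction needed = 294.68 − 180.63 = 114.05 ppb.

114.05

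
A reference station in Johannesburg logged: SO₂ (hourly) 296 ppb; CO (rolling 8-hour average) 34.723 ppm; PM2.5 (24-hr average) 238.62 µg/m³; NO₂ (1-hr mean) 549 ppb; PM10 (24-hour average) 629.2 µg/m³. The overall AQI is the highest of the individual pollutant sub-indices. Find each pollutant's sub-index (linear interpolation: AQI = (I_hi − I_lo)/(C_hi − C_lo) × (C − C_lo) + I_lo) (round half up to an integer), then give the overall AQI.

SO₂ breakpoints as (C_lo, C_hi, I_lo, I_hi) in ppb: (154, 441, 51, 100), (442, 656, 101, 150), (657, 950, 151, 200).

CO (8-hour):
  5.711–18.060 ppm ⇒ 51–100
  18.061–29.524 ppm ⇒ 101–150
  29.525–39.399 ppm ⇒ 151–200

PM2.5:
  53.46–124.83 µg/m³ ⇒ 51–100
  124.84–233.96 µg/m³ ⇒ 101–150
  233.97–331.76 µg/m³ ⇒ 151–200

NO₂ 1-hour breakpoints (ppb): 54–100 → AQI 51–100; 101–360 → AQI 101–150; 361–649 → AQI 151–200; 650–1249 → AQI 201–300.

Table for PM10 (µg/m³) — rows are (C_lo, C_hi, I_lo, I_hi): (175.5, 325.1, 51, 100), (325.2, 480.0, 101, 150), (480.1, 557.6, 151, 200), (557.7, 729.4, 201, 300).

242

SO₂: row 154–441 (AQI 51–100). (100−51)·(296−154)/(441−154) + 51 = 49·142/287 + 51 ≈ 75.24 → 75.
CO: 34.723 ∈ [29.525, 39.399] ↔ index [151, 200].
151 + (34.723−29.525)·(200−151)/(39.399−29.525) = 151 + 5.198·49/9.874 ≈ 176.80, so AQI = 177.
PM2.5: 238.62 ∈ [233.97, 331.76] ↔ index [151, 200].
151 + (238.62−233.97)·(200−151)/(331.76−233.97) = 151 + 4.65·49/97.79 ≈ 153.33, so AQI = 153.
NO₂: 549 ∈ [361, 649] ↔ index [151, 200].
151 + (549−361)·(200−151)/(649−361) = 151 + 188·49/288 ≈ 182.99, so AQI = 183.
PM10 629.2: bracket 557.7–729.4 → index 201–300; slope 99/171.7, offset 71.5.
AQI = 201 + 99/171.7·71.5 ≈ 242.23 ⇒ 242.
Sub-indices: SO₂→75, CO→177, PM2.5→153, NO₂→183, PM10→242. Overall AQI = max = 242; dominant pollutant is PM10.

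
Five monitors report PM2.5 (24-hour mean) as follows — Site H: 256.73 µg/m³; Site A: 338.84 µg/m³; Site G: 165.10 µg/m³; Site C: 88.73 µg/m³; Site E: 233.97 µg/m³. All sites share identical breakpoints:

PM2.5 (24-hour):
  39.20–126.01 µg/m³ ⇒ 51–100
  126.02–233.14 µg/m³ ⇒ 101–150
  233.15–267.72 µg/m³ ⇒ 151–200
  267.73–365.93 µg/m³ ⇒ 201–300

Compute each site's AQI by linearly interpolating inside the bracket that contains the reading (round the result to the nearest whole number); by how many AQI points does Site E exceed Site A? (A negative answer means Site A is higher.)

Site H: 256.73 lies in 233.15–267.72, so I_lo=151, I_hi=200, C_lo=233.15, C_hi=267.72.
(200−151)/(267.72−233.15) × (256.73−233.15) + 151 = 49/34.57 × 23.58 + 151 ≈ 184.42 → 184.
Site A: row 267.73–365.93 (AQI 201–300). (300−201)·(338.84−267.73)/(365.93−267.73) + 201 = 99·71.11/98.20 + 201 ≈ 272.69 → 273.
Site G: 165.10 ∈ [126.02, 233.14] ↔ index [101, 150].
101 + (165.10−126.02)·(150−101)/(233.14−126.02) = 101 + 39.08·49/107.12 ≈ 118.88, so AQI = 119.
Site C: 88.73 lies in 39.20–126.01, so I_lo=51, I_hi=100, C_lo=39.20, C_hi=126.01.
(100−51)/(126.01−39.20) × (88.73−39.20) + 51 = 49/86.81 × 49.53 + 51 ≈ 78.96 → 79.
Site E: 233.97 ∈ [233.15, 267.72] ↔ index [151, 200].
151 + (233.97−233.15)·(200−151)/(267.72−233.15) = 151 + 0.82·49/34.57 ≈ 152.16, so AQI = 152.
AQIs: Site H=184, Site A=273, Site G=119, Site C=79, Site E=152. Site E (152) − Site A (273) = -121.

-121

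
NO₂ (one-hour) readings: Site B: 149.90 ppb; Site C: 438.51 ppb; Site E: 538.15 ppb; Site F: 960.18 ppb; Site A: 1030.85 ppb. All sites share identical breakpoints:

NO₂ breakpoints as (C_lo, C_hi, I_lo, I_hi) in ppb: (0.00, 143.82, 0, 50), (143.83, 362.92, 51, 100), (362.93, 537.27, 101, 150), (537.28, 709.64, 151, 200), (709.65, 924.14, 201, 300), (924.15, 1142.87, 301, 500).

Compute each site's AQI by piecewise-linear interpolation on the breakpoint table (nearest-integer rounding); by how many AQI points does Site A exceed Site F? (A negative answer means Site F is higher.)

Site B: 149.90 lies in 143.83–362.92, so I_lo=51, I_hi=100, C_lo=143.83, C_hi=362.92.
(100−51)/(362.92−143.83) × (149.90−143.83) + 51 = 49/219.09 × 6.07 + 51 ≈ 52.36 → 52.
Site C: row 362.93–537.27 (AQI 101–150). (150−101)·(438.51−362.93)/(537.27−362.93) + 101 = 49·75.58/174.34 + 101 ≈ 122.24 → 122.
Site E 538.15: bracket 537.28–709.64 → index 151–200; slope 49/172.36, offset 0.87.
AQI = 151 + 49/172.36·0.87 ≈ 151.25 ⇒ 151.
Site F: row 924.15–1142.87 (AQI 301–500). (500−301)·(960.18−924.15)/(1142.87−924.15) + 301 = 199·36.03/218.72 + 301 ≈ 333.78 → 334.
Site A: 1030.85 lies in 924.15–1142.87, so I_lo=301, I_hi=500, C_lo=924.15, C_hi=1142.87.
(500−301)/(1142.87−924.15) × (1030.85−924.15) + 301 = 199/218.72 × 106.70 + 301 ≈ 398.08 → 398.
AQIs: Site B=52, Site C=122, Site E=151, Site F=334, Site A=398. Site A (398) − Site F (334) = 64.

64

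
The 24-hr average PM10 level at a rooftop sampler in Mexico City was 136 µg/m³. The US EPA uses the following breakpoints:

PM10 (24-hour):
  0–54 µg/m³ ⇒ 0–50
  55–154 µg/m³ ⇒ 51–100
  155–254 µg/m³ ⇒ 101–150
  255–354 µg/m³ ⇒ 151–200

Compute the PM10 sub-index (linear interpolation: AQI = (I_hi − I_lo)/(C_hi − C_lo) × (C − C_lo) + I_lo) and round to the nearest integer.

PM10: row 55–154 (AQI 51–100). (100−51)·(136−55)/(154−55) + 51 = 49·81/99 + 51 ≈ 91.09 → 91.
AQI 91 falls in the Moderate category.

91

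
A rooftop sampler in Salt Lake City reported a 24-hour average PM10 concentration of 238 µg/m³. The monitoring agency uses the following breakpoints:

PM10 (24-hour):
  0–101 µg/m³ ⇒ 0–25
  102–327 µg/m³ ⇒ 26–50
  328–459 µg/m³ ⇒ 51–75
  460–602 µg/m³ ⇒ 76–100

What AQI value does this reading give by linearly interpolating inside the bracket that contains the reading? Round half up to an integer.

41

PM10: 238 ∈ [102, 327] ↔ index [26, 50].
26 + (238−102)·(50−26)/(327−102) = 26 + 136·24/225 ≈ 40.51, so AQI = 41.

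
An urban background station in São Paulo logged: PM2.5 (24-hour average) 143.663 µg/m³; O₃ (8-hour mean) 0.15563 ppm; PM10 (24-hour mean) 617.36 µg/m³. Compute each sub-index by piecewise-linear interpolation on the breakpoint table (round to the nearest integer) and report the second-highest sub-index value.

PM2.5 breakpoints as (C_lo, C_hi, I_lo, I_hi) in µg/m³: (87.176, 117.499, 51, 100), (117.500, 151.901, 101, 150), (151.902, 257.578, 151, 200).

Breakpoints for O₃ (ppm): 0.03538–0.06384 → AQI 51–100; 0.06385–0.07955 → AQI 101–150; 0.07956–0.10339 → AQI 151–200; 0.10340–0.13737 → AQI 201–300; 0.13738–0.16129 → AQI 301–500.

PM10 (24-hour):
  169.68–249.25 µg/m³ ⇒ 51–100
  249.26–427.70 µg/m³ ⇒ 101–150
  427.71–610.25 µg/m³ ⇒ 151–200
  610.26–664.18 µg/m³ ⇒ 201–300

PM2.5: row 117.500–151.901 (AQI 101–150). (150−101)·(143.663−117.500)/(151.901−117.500) + 101 = 49·26.163/34.401 + 101 ≈ 138.27 → 138.
O₃: 0.15563 ∈ [0.13738, 0.16129] ↔ index [301, 500].
301 + (0.15563−0.13738)·(500−301)/(0.16129−0.13738) = 301 + 0.01825·199/0.02391 ≈ 452.89, so AQI = 453.
PM10: 617.36 ∈ [610.26, 664.18] ↔ index [201, 300].
201 + (617.36−610.26)·(300−201)/(664.18−610.26) = 201 + 7.10·99/53.92 ≈ 214.04, so AQI = 214.
Sub-indices: PM2.5→138, O₃→453, PM10→214. Ranked high→low: 453, 214, 138. Second-highest sub-index = 214.

214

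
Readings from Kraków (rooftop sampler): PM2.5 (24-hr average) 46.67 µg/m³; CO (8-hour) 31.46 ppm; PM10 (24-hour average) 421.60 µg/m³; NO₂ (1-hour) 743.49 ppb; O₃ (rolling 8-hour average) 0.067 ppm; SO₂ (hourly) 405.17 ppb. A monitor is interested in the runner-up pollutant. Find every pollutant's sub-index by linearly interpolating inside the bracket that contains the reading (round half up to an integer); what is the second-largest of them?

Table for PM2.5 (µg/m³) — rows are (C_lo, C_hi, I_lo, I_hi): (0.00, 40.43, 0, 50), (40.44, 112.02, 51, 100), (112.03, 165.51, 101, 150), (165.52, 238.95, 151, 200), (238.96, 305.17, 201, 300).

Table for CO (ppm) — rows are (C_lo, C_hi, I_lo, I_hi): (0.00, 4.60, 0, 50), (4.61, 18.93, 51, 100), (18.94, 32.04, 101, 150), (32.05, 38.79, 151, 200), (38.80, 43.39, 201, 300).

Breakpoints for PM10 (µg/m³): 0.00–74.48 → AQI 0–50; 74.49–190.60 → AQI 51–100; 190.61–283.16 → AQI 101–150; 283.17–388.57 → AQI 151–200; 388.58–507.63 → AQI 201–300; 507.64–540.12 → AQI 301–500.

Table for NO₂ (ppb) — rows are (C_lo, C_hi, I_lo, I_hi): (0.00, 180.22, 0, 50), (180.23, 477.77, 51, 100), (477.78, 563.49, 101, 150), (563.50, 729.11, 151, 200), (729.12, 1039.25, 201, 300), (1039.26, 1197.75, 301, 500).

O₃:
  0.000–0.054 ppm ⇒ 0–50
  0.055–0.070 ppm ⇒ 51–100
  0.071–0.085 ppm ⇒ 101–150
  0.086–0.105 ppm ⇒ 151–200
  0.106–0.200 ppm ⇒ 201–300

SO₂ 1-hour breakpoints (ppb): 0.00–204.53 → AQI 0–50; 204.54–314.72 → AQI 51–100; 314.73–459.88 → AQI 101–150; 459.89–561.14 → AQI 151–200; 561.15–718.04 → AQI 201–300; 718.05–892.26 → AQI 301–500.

206

PM2.5: 46.67 lies in 40.44–112.02, so I_lo=51, I_hi=100, C_lo=40.44, C_hi=112.02.
(100−51)/(112.02−40.44) × (46.67−40.44) + 51 = 49/71.58 × 6.23 + 51 ≈ 55.26 → 55.
CO: 31.46 ∈ [18.94, 32.04] ↔ index [101, 150].
101 + (31.46−18.94)·(150−101)/(32.04−18.94) = 101 + 12.52·49/13.10 ≈ 147.83, so AQI = 148.
PM10 421.60: bracket 388.58–507.63 → index 201–300; slope 99/119.05, offset 33.02.
AQI = 201 + 99/119.05·33.02 ≈ 228.46 ⇒ 228.
NO₂ 743.49: bracket 729.12–1039.25 → index 201–300; slope 99/310.13, offset 14.37.
AQI = 201 + 99/310.13·14.37 ≈ 205.59 ⇒ 206.
O₃: row 0.055–0.070 (AQI 51–100). (100−51)·(0.067−0.055)/(0.070−0.055) + 51 = 49·0.012/0.015 + 51 ≈ 90.20 → 90.
SO₂: row 314.73–459.88 (AQI 101–150). (150−101)·(405.17−314.73)/(459.88−314.73) + 101 = 49·90.44/145.15 + 101 ≈ 131.53 → 132.
Sub-indices: PM2.5→55, CO→148, PM10→228, NO₂→206, O₃→90, SO₂→132. Ranked high→low: 228, 206, 148, 132, 90, 55. Second-highest sub-index = 206.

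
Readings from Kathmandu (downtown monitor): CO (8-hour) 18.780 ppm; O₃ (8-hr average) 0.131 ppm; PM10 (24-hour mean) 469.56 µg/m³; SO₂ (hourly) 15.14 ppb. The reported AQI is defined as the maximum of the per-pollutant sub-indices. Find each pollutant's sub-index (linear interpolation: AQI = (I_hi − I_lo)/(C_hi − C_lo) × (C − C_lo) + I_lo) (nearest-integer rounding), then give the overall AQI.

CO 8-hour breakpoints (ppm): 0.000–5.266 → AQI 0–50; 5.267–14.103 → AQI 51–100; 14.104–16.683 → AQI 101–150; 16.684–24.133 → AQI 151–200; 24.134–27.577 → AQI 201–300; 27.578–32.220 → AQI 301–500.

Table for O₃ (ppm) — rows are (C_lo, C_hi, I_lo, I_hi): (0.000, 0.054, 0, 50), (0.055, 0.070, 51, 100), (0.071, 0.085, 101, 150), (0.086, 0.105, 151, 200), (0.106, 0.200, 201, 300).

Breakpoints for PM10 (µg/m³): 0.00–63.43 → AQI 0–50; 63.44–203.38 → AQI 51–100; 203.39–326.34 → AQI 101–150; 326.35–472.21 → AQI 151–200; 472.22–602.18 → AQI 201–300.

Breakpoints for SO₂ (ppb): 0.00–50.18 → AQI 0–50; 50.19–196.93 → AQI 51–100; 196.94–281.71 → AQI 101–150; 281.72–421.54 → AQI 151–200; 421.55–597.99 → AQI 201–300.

CO: row 16.684–24.133 (AQI 151–200). (200−151)·(18.780−16.684)/(24.133−16.684) + 151 = 49·2.096/7.449 + 151 ≈ 164.79 → 165.
O₃ 0.131: bracket 0.106–0.200 → index 201–300; slope 99/0.094, offset 0.025.
AQI = 201 + 99/0.094·0.025 ≈ 227.33 ⇒ 227.
PM10 469.56: bracket 326.35–472.21 → index 151–200; slope 49/145.86, offset 143.21.
AQI = 151 + 49/145.86·143.21 ≈ 199.11 ⇒ 199.
SO₂ 15.14: bracket 0.00–50.18 → index 0–50; slope 50/50.18, offset 15.14.
AQI = 0 + 50/50.18·15.14 ≈ 15.09 ⇒ 15.
Sub-indices: CO→165, O₃→227, PM10→199, SO₂→15. Overall AQI = max = 227; dominant pollutant is O₃.

227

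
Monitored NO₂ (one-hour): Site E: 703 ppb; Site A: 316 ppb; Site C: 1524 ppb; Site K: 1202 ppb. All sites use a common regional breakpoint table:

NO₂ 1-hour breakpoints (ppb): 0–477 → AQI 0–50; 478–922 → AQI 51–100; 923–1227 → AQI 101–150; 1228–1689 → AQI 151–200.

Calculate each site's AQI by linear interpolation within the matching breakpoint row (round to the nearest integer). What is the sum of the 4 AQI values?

437

Site E 703: bracket 478–922 → index 51–100; slope 49/444, offset 225.
AQI = 51 + 49/444·225 ≈ 75.83 ⇒ 76.
Site A: row 0–477 (AQI 0–50). (50−0)·(316−0)/(477−0) + 0 = 50·316/477 + 0 ≈ 33.12 → 33.
Site C: 1524 ∈ [1228, 1689] ↔ index [151, 200].
151 + (1524−1228)·(200−151)/(1689−1228) = 151 + 296·49/461 ≈ 182.46, so AQI = 182.
Site K: row 923–1227 (AQI 101–150). (150−101)·(1202−923)/(1227−923) + 101 = 49·279/304 + 101 ≈ 145.97 → 146.
AQIs: Site E=76, Site A=33, Site C=182, Site K=146. Sum = 76 + 33 + 182 + 146 = 437.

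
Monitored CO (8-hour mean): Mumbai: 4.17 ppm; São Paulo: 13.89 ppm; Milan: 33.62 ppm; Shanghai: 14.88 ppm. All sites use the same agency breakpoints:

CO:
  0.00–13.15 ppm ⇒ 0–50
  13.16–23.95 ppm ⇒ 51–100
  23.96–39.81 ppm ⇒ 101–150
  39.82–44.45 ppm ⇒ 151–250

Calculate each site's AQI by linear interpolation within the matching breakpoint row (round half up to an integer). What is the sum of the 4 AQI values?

Mumbai 4.17: bracket 0.00–13.15 → index 0–50; slope 50/13.15, offset 4.17.
AQI = 0 + 50/13.15·4.17 ≈ 15.86 ⇒ 16.
São Paulo: 13.89 ∈ [13.16, 23.95] ↔ index [51, 100].
51 + (13.89−13.16)·(100−51)/(23.95−13.16) = 51 + 0.73·49/10.79 ≈ 54.32, so AQI = 54.
Milan: 33.62 lies in 23.96–39.81, so I_lo=101, I_hi=150, C_lo=23.96, C_hi=39.81.
(150−101)/(39.81−23.96) × (33.62−23.96) + 101 = 49/15.85 × 9.66 + 101 ≈ 130.86 → 131.
Shanghai: row 13.16–23.95 (AQI 51–100). (100−51)·(14.88−13.16)/(23.95−13.16) + 51 = 49·1.72/10.79 + 51 ≈ 58.81 → 59.
AQIs: Mumbai=16, São Paulo=54, Milan=131, Shanghai=59. Sum = 16 + 54 + 131 + 59 = 260.

260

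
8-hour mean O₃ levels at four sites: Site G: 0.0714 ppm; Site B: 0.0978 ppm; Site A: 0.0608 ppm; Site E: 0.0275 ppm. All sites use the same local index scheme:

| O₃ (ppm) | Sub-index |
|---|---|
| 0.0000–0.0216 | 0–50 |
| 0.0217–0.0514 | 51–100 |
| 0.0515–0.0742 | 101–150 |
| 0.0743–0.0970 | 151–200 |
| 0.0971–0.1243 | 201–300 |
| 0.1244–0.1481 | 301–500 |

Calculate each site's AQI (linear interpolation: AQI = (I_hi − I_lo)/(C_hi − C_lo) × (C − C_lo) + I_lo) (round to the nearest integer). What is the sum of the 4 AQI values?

Site G: 0.0714 lies in 0.0515–0.0742, so I_lo=101, I_hi=150, C_lo=0.0515, C_hi=0.0742.
(150−101)/(0.0742−0.0515) × (0.0714−0.0515) + 101 = 49/0.0227 × 0.0199 + 101 ≈ 143.96 → 144.
Site B 0.0978: bracket 0.0971–0.1243 → index 201–300; slope 99/0.0272, offset 0.0007.
AQI = 201 + 99/0.0272·0.0007 ≈ 203.55 ⇒ 204.
Site A: 0.0608 lies in 0.0515–0.0742, so I_lo=101, I_hi=150, C_lo=0.0515, C_hi=0.0742.
(150−101)/(0.0742−0.0515) × (0.0608−0.0515) + 101 = 49/0.0227 × 0.0093 + 101 ≈ 121.07 → 121.
Site E 0.0275: bracket 0.0217–0.0514 → index 51–100; slope 49/0.0297, offset 0.0058.
AQI = 51 + 49/0.0297·0.0058 ≈ 60.57 ⇒ 61.
AQIs: Site G=144, Site B=204, Site A=121, Site E=61. Sum = 144 + 204 + 121 + 61 = 530.

530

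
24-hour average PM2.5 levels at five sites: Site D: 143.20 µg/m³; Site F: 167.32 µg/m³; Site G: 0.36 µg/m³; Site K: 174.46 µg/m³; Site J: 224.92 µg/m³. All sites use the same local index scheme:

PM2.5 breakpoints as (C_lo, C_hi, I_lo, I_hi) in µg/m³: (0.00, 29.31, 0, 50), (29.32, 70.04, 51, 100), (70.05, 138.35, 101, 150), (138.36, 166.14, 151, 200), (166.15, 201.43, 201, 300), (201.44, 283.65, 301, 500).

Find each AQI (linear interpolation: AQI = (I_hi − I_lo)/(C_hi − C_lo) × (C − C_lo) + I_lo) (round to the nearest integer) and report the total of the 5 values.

947

Site D: 143.20 lies in 138.36–166.14, so I_lo=151, I_hi=200, C_lo=138.36, C_hi=166.14.
(200−151)/(166.14−138.36) × (143.20−138.36) + 151 = 49/27.78 × 4.84 + 151 ≈ 159.54 → 160.
Site F 167.32: bracket 166.15–201.43 → index 201–300; slope 99/35.28, offset 1.17.
AQI = 201 + 99/35.28·1.17 ≈ 204.28 ⇒ 204.
Site G: 0.36 lies in 0.00–29.31, so I_lo=0, I_hi=50, C_lo=0.00, C_hi=29.31.
(50−0)/(29.31−0.00) × (0.36−0.00) + 0 = 50/29.31 × 0.36 + 0 ≈ 0.61 → 1.
Site K 174.46: bracket 166.15–201.43 → index 201–300; slope 99/35.28, offset 8.31.
AQI = 201 + 99/35.28·8.31 ≈ 224.32 ⇒ 224.
Site J: 224.92 ∈ [201.44, 283.65] ↔ index [301, 500].
301 + (224.92−201.44)·(500−301)/(283.65−201.44) = 301 + 23.48·199/82.21 ≈ 357.84, so AQI = 358.
AQIs: Site D=160, Site F=204, Site G=1, Site K=224, Site J=358. Sum = 160 + 204 + 1 + 224 + 358 = 947.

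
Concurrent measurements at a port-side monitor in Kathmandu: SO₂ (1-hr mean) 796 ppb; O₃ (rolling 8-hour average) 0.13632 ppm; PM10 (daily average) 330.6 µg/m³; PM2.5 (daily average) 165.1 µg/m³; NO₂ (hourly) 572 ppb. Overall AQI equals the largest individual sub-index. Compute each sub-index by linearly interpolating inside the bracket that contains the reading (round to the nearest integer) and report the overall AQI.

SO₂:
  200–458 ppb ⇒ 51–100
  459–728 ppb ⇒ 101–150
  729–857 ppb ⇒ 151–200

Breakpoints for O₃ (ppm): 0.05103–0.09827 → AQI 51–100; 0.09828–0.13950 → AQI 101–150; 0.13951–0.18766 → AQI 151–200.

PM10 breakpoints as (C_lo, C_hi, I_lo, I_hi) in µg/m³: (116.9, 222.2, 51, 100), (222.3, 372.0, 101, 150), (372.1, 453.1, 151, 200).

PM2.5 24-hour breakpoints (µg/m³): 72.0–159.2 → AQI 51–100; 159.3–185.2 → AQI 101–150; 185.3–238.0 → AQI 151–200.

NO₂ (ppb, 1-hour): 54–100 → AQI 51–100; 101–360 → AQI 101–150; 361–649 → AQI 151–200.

187

SO₂: 796 lies in 729–857, so I_lo=151, I_hi=200, C_lo=729, C_hi=857.
(200−151)/(857−729) × (796−729) + 151 = 49/128 × 67 + 151 ≈ 176.65 → 177.
O₃: 0.13632 ∈ [0.09828, 0.13950] ↔ index [101, 150].
101 + (0.13632−0.09828)·(150−101)/(0.13950−0.09828) = 101 + 0.03804·49/0.04122 ≈ 146.22, so AQI = 146.
PM10: 330.6 lies in 222.3–372.0, so I_lo=101, I_hi=150, C_lo=222.3, C_hi=372.0.
(150−101)/(372.0−222.3) × (330.6−222.3) + 101 = 49/149.7 × 108.3 + 101 ≈ 136.45 → 136.
PM2.5 165.1: bracket 159.3–185.2 → index 101–150; slope 49/25.9, offset 5.8.
AQI = 101 + 49/25.9·5.8 ≈ 111.97 ⇒ 112.
NO₂: row 361–649 (AQI 151–200). (200−151)·(572−361)/(649−361) + 151 = 49·211/288 + 151 ≈ 186.90 → 187.
Sub-indices: SO₂→177, O₃→146, PM10→136, PM2.5→112, NO₂→187. Overall AQI = max = 187; dominant pollutant is NO₂.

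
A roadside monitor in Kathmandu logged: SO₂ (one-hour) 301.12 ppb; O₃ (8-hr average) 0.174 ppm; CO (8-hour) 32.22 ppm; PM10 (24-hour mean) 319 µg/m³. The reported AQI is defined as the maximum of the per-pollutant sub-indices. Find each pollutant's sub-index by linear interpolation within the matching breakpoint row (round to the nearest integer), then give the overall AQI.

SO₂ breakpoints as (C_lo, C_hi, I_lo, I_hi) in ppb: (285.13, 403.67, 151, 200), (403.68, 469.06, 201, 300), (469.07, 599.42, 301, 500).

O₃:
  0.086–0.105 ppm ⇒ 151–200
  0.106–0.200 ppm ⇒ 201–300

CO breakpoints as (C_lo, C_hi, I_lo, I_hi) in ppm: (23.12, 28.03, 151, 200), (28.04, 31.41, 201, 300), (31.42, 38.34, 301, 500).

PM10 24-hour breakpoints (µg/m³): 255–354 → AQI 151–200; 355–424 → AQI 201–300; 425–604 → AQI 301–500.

SO₂: row 285.13–403.67 (AQI 151–200). (200−151)·(301.12−285.13)/(403.67−285.13) + 151 = 49·15.99/118.54 + 151 ≈ 157.61 → 158.
O₃: 0.174 lies in 0.106–0.200, so I_lo=201, I_hi=300, C_lo=0.106, C_hi=0.200.
(300−201)/(0.200−0.106) × (0.174−0.106) + 201 = 99/0.094 × 0.068 + 201 ≈ 272.62 → 273.
CO: 32.22 ∈ [31.42, 38.34] ↔ index [301, 500].
301 + (32.22−31.42)·(500−301)/(38.34−31.42) = 301 + 0.80·199/6.92 ≈ 324.01, so AQI = 324.
PM10: row 255–354 (AQI 151–200). (200−151)·(319−255)/(354−255) + 151 = 49·64/99 + 151 ≈ 182.68 → 183.
Sub-indices: SO₂→158, O₃→273, CO→324, PM10→183. Overall AQI = max = 324; dominant pollutant is CO.

324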